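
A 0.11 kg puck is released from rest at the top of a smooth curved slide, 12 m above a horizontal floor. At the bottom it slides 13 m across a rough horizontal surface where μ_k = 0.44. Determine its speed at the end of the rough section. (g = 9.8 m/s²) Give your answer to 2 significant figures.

v = 11 m/s

Applying the work–energy principle:
mgh = ½mv² + μ_k m g d
W_f = μ_k mg d = (0.44)(0.11)(9.8)(13) = 6.166 J
½mv² = mgh − W_f = 12.936 − 6.166 = 6.7698 J
v = √(2 × 6.7698/0.11) = 11.09 m/s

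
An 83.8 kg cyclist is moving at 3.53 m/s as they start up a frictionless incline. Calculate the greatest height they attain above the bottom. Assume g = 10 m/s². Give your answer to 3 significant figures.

h = 0.623 m

Setting KE at the bottom equal to PE gained: ½mv² = mgh
h = v²/(2g) = 3.53²/(2 × 10) = 0.6230 m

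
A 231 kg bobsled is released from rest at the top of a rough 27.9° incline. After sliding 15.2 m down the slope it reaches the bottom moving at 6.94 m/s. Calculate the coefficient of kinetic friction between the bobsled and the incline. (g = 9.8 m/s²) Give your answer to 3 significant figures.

The energy dissipated by friction is the PE lost minus the KE gained:
mgL sinθ = 16101 J; ½mv² = 5562.9 J
W_f = 16101 − 5562.9 = 10538 J
μ_k = W_f/(mg cosθ · L) = 10538/(2001 × 15.2) = 0.3465

μ_k = 0.347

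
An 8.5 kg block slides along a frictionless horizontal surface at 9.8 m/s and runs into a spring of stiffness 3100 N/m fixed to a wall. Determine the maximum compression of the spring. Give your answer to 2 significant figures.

x = 0.51 m

At max compression the block is momentarily at rest: ½mv² = ½kx²
x = v√(m/k) = 9.8 × √(8.5/3100) = 0.5132 m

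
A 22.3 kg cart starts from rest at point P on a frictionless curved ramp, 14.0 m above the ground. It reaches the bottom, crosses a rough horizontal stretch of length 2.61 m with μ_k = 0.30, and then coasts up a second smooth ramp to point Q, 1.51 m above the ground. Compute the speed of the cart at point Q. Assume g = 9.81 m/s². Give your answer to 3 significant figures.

Energy at P: mgh₁ = (22.3)(9.81)(14.0) = 3062.7 J
Friction loss: W_f = μ_k mg d = 171.3 J
At Q: ½mv² + mgh₂ = mgh₁ − W_f
½mv² = 3062.7 − 171.3 − 330.33 = 2561.1 J
v = √(2 × 2561.1/22.3) = 15.16 m/s

v = 15.2 m/s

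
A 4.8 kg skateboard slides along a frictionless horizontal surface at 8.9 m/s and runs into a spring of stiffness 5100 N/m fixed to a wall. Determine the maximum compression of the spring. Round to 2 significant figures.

x = 0.27 m

At max compression the skateboard is momentarily at rest: ½mv² = ½kx²
x = v√(m/k) = 8.9 × √(4.8/5100) = 0.2730 m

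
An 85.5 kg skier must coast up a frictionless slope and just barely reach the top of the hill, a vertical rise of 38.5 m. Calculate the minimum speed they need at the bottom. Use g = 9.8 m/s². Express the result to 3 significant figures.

At the top they are momentarily at rest, so all KE converts to PE: ½mv² = mgh
v = √(2gh) = √(2 × 9.8 × 38.5) = 27.47 m/s

v = 27.5 m/s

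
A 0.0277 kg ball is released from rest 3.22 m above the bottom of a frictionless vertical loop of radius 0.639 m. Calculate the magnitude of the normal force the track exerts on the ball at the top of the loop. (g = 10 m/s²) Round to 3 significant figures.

N = 1.41 N

Energy from release to top (height 2r): mgh = ½mv_top² + mg(2r)
v_top² = 2g(h − 2r) = 2(10)(3.22 − 1.278) = 38.840 m²/s²
At the top, both N and weight point toward the centre: N + mg = mv_top²/r
N = m(v_top²/r − g) = 0.0277(38.840/0.639 − 10) = 1.407 N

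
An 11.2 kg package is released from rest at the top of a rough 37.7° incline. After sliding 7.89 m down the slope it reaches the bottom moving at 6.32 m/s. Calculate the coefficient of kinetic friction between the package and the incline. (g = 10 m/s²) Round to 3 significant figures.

μ_k = 0.453

Energy balance down the incline: mg L sinθ − ½mv² = μ_k (mg cosθ) L
mgL sinθ = 540.39 J; ½mv² = 223.68 J
W_f = 540.39 − 223.68 = 316.7 J
μ_k = W_f/(mg cosθ · L) = 316.7/(88.62 × 7.89) = 0.4530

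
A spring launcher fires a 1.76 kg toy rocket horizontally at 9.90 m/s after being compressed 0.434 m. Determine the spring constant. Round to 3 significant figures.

½kx² = ½mv²
k = mv²/x² = (1.76)(9.90)²/(0.434)² = 915.8 N/m

k = 916 N/m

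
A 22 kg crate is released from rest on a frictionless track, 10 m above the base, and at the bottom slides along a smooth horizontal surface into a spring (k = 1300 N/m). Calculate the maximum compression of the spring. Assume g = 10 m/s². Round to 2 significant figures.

x = 1.8 m

Gravitational PE at the top equals spring PE at max compression: mgh = ½kx²
x = √(2mgh/k) = √(2 × 22 × 10 × 10 / 1300) = 1.840 m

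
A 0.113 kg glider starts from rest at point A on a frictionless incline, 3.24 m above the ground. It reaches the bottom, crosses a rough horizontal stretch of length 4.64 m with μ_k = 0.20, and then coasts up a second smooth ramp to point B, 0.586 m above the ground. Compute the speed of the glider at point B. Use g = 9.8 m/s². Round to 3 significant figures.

Energy at A: mgh₁ = (0.113)(9.8)(3.24) = 3.5880 J
Friction loss: W_f = μ_k mg d = 1.028 J
At B: ½mv² + mgh₂ = mgh₁ − W_f
½mv² = 3.5880 − 1.028 − 0.64894 = 1.9114 J
v = √(2 × 1.9114/0.113) = 5.816 m/s

v = 5.82 m/s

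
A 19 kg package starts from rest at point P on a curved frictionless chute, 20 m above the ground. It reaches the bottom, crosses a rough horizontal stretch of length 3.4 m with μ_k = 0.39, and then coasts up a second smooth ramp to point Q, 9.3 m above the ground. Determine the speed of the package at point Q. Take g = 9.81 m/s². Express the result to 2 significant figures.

v = 14 m/s

Energy at P: mgh₁ = (19)(9.81)(20) = 3727.8 J
Friction loss: W_f = μ_k mg d = 247.2 J
At Q: ½mv² + mgh₂ = mgh₁ − W_f
½mv² = 3727.8 − 247.2 − 1733.4 = 1747.2 J
v = √(2 × 1747.2/19) = 13.56 m/s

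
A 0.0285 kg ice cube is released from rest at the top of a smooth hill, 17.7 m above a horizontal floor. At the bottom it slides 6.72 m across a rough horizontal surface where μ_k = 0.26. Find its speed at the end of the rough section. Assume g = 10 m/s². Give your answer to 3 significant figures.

v = 17.9 m/s

Energy at the top = energy at the end + work done against friction:
mgh = ½mv² + μ_k m g d
W_f = μ_k mg d = (0.26)(0.0285)(10)(6.72) = 0.4980 J
½mv² = mgh − W_f = 5.0445 − 0.4980 = 4.5465 J
v = √(2 × 4.5465/0.0285) = 17.86 m/s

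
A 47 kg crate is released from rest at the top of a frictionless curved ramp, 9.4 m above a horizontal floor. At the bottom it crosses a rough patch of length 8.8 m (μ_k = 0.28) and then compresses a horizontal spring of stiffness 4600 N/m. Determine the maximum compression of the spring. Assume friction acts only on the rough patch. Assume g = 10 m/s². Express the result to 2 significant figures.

x = 1.2 m

Initial energy: E₁ = mgh = (47)(10)(9.4) = 4418.0 J
Friction removes W_f = μ_k mg d = (0.28)(47)(10)(8.8) = 1158 J
Energy reaching the spring: E = 4418.0 − 1158 = 3259.9 J
At max compression ½kx² = E ⇒ x = √(2E/k) = √(2 × 3259.9/4600) = 1.191 m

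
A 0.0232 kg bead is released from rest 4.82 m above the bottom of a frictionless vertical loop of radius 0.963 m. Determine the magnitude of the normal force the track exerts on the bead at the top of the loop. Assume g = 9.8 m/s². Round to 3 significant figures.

N = 1.14 N

Energy from release to top (height 2r): mgh = ½mv_top² + mg(2r)
v_top² = 2g(h − 2r) = 2(9.8)(4.82 − 1.926) = 56.722 m²/s²
At the top, both N and weight point toward the centre: N + mg = mv_top²/r
N = m(v_top²/r − g) = 0.0232(56.722/0.963 − 9.8) = 1.139 N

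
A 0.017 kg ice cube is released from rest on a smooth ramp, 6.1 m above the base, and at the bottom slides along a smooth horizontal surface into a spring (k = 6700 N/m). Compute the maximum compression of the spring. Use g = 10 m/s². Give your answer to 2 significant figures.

x = 0.018 m

Gravitational PE at the top equals spring PE at max compression: mgh = ½kx²
x = √(2mgh/k) = √(2 × 0.017 × 10 × 6.1 / 6700) = 0.01759 m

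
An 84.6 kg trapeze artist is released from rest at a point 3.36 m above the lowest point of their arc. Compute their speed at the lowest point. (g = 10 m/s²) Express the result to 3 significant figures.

Mechanical energy is conserved (no friction): mgh = ½mv²
v = √(2gh) = √(2 × 10 × 3.36) = √67.200 = 8.198 m/s

v = 8.20 m/s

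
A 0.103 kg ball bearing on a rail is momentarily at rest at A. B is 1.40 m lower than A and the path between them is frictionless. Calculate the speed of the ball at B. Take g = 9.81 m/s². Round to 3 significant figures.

v = 5.24 m/s

By conservation of mechanical energy, mgh = ½mv²
v = √(2gh) = √(2 × 9.81 × 1.40) = √27.468 = 5.241 m/s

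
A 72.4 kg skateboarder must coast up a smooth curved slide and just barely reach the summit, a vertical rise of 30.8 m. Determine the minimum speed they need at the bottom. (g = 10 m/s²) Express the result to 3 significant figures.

At the top they are momentarily at rest, so all KE converts to PE: ½mv² = mgh
v = √(2gh) = √(2 × 10 × 30.8) = 24.82 m/s

v = 24.8 m/s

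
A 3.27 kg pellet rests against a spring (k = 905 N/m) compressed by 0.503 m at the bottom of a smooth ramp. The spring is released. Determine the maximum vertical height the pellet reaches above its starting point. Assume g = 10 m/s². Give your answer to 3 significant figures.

h = 3.50 m

All spring PE becomes gravitational PE at the highest point: ½kx² = mgh
h = kx²/(2mg) = (905)(0.503)²/(2 × 3.27 × 10) = 3.501 m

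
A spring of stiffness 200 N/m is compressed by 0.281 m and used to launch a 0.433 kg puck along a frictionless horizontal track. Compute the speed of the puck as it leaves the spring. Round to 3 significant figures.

The puck leaves the spring when the spring is at natural length, so ½kx² = ½mv²
v = x√(k/m) = 0.281 × √(200/0.433) = 6.039 m/s

v = 6.04 m/s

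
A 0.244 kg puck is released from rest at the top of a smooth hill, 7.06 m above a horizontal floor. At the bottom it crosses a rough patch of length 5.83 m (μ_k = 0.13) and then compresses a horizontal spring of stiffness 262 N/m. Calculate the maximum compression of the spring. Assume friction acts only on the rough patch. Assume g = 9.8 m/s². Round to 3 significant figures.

Initial energy: E₁ = mgh = (0.244)(9.8)(7.06) = 16.882 J
Friction removes W_f = μ_k mg d = (0.13)(0.244)(9.8)(5.83) = 1.812 J
Energy reaching the spring: E = 16.882 − 1.812 = 15.070 J
At max compression ½kx² = E ⇒ x = √(2E/k) = √(2 × 15.070/262) = 0.3392 m

x = 0.339 m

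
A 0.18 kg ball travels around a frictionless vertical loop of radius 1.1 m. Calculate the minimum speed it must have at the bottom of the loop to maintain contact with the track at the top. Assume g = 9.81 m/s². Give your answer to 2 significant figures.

v = 7.3 m/s

At the top: mg = mv_top²/r ⇒ v_top² = gr = 10.79 m²/s²
Energy from bottom to top (height 2r): ½mv_bot² = ½mv_top² + mg(2r)
v_bot² = gr + 4gr = 5gr = 53.96
v_bot = √(5gr) = 7.345 m/s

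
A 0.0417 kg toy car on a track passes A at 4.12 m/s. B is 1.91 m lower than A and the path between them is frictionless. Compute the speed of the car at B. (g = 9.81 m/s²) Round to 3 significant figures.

v = 7.38 m/s

Energy conservation between the two points: ½mv₀² + mgh = ½mv²
v² = v₀² + 2gh = (4.12)² + 2(9.81)(1.91) = 54.449
v = √54.449 = 7.379 m/s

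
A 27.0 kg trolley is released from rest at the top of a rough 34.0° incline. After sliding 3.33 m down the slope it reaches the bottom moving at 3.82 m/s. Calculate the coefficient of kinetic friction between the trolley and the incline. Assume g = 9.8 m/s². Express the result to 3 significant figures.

μ_k = 0.405

The energy dissipated by friction is the PE lost minus the KE gained:
mgL sinθ = 492.71 J; ½mv² = 197.00 J
W_f = 492.71 − 197.00 = 295.7 J
μ_k = W_f/(mg cosθ · L) = 295.7/(219.4 × 3.33) = 0.4048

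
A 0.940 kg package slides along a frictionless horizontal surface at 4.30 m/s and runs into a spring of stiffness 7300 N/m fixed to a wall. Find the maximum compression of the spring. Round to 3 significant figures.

x = 0.0488 m

At max compression the package is momentarily at rest: ½mv² = ½kx²
x = v√(m/k) = 4.30 × √(0.940/7300) = 0.04879 m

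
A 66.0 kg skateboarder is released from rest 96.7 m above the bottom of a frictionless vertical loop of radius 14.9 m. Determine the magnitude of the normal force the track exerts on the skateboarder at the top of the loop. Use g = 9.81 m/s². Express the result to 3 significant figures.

N = 5170 N

Energy from release to top (height 2r): mgh = ½mv_top² + mg(2r)
v_top² = 2g(h − 2r) = 2(9.81)(96.7 − 29.80) = 1312.6 m²/s²
At the top, both N and weight point toward the centre: N + mg = mv_top²/r
N = m(v_top²/r − g) = 66.0(1312.6/14.9 − 9.81) = 5167 N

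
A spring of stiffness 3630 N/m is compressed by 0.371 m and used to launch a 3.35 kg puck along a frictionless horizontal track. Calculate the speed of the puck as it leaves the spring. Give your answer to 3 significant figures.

Conservation of energy: ½kx² = ½mv²
v = x√(k/m) = 0.371 × √(3630/3.35) = 12.21 m/s

v = 12.2 m/s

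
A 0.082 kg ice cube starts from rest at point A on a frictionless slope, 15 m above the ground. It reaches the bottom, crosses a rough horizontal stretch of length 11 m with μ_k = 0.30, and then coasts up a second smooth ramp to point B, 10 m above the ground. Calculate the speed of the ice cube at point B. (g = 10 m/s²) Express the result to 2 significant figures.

v = 5.8 m/s

Energy at A: mgh₁ = (0.082)(10)(15) = 12.300 J
Friction loss: W_f = μ_k mg d = 2.706 J
At B: ½mv² + mgh₂ = mgh₁ − W_f
½mv² = 12.300 − 2.706 − 8.2000 = 1.3940 J
v = √(2 × 1.3940/0.082) = 5.831 m/s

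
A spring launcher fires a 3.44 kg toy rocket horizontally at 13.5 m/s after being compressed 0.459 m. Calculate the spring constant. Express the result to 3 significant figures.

k = 2980 N/m

Spring PE at full compression equals KE at release: ½kx² = ½mv²
k = mv²/x² = (3.44)(13.5)²/(0.459)² = 2976 N/m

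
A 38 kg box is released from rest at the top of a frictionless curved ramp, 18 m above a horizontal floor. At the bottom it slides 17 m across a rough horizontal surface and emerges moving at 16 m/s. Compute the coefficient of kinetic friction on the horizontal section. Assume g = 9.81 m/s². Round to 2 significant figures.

Energy bookkeeping (friction removes W_f = μ_k N d):
mgh = ½mv² + μ_k m g d
mgh = 6710.0 J; ½mv² = 4864.0 J
W_f = 6710.0 − 4864.0 = 1846 J
μ_k = W_f/(mg·d) = 1846/(372.8 × 17) = 0.2913

μ_k = 0.29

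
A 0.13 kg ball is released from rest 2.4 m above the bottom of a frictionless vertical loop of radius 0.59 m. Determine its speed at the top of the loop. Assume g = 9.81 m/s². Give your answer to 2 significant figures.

Energy conservation: mgh = ½mv_top² + mg(2r)
v_top² = 2g(h − 2r) = 2(9.81)(2.4 − 1.180) = 23.94
v_top = 4.892 m/s

v = 4.9 m/s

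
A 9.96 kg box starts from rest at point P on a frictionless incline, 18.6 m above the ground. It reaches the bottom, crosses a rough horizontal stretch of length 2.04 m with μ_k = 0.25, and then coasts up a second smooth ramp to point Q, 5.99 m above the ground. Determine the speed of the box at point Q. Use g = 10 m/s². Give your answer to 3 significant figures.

Energy at P: mgh₁ = (9.96)(10)(18.6) = 1852.6 J
Friction loss: W_f = μ_k mg d = 50.80 J
At Q: ½mv² + mgh₂ = mgh₁ − W_f
½mv² = 1852.6 − 50.80 − 596.60 = 1205.2 J
v = √(2 × 1205.2/9.96) = 15.56 m/s

v = 15.6 m/s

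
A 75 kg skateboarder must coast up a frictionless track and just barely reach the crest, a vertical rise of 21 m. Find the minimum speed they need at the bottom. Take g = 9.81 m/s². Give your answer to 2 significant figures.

v = 20 m/s

At the top they are momentarily at rest, so all KE converts to PE: ½mv² = mgh
v = √(2gh) = √(2 × 9.81 × 21) = 20.30 m/s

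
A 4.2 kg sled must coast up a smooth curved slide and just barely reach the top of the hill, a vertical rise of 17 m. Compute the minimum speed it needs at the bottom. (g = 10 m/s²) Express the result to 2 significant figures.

At the top it is momentarily at rest, so all KE converts to PE: ½mv² = mgh
v = √(2gh) = √(2 × 10 × 17) = 18.44 m/s

v = 18 m/s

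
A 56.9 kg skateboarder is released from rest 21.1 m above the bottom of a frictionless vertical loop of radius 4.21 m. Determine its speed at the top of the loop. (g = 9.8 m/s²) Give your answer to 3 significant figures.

v = 15.8 m/s

Energy conservation: mgh = ½mv_top² + mg(2r)
v_top² = 2g(h − 2r) = 2(9.8)(21.1 − 8.420) = 248.5
v_top = 15.76 m/s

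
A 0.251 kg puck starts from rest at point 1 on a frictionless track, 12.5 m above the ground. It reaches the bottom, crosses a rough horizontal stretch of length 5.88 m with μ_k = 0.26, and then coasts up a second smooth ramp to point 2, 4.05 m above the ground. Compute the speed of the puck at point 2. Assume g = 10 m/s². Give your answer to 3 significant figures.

v = 11.8 m/s

Energy at 1: mgh₁ = (0.251)(10)(12.5) = 31.375 J
Friction loss: W_f = μ_k mg d = 3.837 J
At 2: ½mv² + mgh₂ = mgh₁ − W_f
½mv² = 31.375 − 3.837 − 10.165 = 17.372 J
v = √(2 × 17.372/0.251) = 11.77 m/s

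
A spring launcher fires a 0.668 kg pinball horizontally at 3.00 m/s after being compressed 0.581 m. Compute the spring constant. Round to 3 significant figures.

k = 17.8 N/m

½kx² = ½mv²
k = mv²/x² = (0.668)(3.00)²/(0.581)² = 17.81 N/m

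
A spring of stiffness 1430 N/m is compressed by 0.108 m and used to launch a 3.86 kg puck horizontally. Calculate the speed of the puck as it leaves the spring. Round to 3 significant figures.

v = 2.08 m/s

Conservation of energy: ½kx² = ½mv²
v = x√(k/m) = 0.108 × √(1430/3.86) = 2.079 m/s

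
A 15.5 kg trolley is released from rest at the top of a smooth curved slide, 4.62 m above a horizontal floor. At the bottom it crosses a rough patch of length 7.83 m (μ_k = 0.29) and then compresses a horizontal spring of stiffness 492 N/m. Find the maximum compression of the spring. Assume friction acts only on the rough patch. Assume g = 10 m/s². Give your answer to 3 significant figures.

x = 1.22 m

Initial energy: E₁ = mgh = (15.5)(10)(4.62) = 716.10 J
Friction removes W_f = μ_k mg d = (0.29)(15.5)(10)(7.83) = 352.0 J
Energy reaching the spring: E = 716.10 − 352.0 = 364.14 J
At max compression ½kx² = E ⇒ x = √(2E/k) = √(2 × 364.14/492) = 1.217 m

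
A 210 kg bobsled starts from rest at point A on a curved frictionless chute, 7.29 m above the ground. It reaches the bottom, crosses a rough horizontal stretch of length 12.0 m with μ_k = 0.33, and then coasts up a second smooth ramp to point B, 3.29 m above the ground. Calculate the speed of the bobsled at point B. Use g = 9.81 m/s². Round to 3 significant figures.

Energy at A: mgh₁ = (210)(9.81)(7.29) = 15018 J
Friction loss: W_f = μ_k mg d = 8158 J
At B: ½mv² + mgh₂ = mgh₁ − W_f
½mv² = 15018 − 8158 − 6777.7 = 82.404 J
v = √(2 × 82.404/210) = 0.8859 m/s

v = 0.886 m/s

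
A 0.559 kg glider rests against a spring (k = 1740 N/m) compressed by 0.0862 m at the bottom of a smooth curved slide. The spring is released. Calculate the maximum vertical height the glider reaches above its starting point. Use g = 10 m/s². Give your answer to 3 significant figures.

h = 1.16 m

At maximum height the glider is at rest, so ½kx² = mgh
h = kx²/(2mg) = (1740)(0.0862)²/(2 × 0.559 × 10) = 1.156 m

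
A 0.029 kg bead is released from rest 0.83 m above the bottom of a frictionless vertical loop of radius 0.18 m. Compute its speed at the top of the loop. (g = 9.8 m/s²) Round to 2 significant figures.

v = 3.0 m/s

Energy conservation: mgh = ½mv_top² + mg(2r)
v_top² = 2g(h − 2r) = 2(9.8)(0.83 − 0.3600) = 9.212
v_top = 3.035 m/s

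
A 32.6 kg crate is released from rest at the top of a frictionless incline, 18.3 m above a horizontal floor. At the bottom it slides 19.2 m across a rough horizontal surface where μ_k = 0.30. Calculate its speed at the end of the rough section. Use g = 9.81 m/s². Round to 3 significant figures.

v = 15.7 m/s

Energy at the top = energy at the end + work done against friction:
mgh = ½mv² + μ_k m g d
W_f = μ_k mg d = (0.30)(32.6)(9.81)(19.2) = 1842 J
½mv² = mgh − W_f = 5852.4 − 1842 = 4010.4 J
v = √(2 × 4010.4/32.6) = 15.69 m/s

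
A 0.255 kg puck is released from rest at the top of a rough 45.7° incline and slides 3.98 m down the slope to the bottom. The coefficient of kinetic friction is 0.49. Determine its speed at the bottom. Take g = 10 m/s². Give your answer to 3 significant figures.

v = 5.45 m/s

Taking the bottom as reference, mgh = ½mv² + μ_k N L with h = L sinθ, N = mg cosθ:
mgh = mgL sinθ = (0.255)(10)(3.98)sin45.7° = 7.2636 J
W_f = μ_k mg cosθ · L = (0.49)(0.255)(10)cos45.7°·3.98 = 3.473 J
½mv² = 7.2636 − 3.473 = 3.7903 J
v = √(2 × 3.7903/0.255) = 5.452 m/s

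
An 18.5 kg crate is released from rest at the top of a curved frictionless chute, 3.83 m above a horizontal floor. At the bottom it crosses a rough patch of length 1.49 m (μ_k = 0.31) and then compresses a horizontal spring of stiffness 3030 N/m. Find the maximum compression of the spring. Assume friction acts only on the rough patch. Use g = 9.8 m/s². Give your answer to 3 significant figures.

Initial energy: E₁ = mgh = (18.5)(9.8)(3.83) = 694.38 J
Friction removes W_f = μ_k mg d = (0.31)(18.5)(9.8)(1.49) = 83.74 J
Energy reaching the spring: E = 694.38 − 83.74 = 610.64 J
At max compression ½kx² = E ⇒ x = √(2E/k) = √(2 × 610.64/3030) = 0.6349 m

x = 0.635 m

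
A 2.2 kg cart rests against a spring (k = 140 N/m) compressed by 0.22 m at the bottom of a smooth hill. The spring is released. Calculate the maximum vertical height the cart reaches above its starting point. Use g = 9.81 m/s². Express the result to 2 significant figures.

All spring PE becomes gravitational PE at the highest point: ½kx² = mgh
h = kx²/(2mg) = (140)(0.22)²/(2 × 2.2 × 9.81) = 0.1570 m

h = 0.16 m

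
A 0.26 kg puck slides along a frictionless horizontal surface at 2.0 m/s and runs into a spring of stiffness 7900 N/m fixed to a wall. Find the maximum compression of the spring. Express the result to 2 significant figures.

Conservation of energy between contact and max compression: ½mv² = ½kx²
x = v√(m/k) = 2.0 × √(0.26/7900) = 0.01147 m

x = 0.011 m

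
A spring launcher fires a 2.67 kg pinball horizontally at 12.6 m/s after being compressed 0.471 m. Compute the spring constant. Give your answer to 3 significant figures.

Spring PE at full compression equals KE at release: ½kx² = ½mv²
k = mv²/x² = (2.67)(12.6)²/(0.471)² = 1911 N/m

k = 1910 N/m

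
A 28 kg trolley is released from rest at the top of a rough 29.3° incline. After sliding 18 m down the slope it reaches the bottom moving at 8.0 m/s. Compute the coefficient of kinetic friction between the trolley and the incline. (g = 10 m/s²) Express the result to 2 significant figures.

Energy balance down the incline: mg L sinθ − ½mv² = μ_k (mg cosθ) L
mgL sinθ = 2466.5 J; ½mv² = 896.00 J
W_f = 2466.5 − 896.00 = 1570 J
μ_k = W_f/(mg cosθ · L) = 1570/(244.2 × 18) = 0.3573

μ_k = 0.36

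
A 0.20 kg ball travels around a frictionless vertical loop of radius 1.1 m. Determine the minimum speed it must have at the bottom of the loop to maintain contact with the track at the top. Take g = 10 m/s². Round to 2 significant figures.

At the top: mg = mv_top²/r ⇒ v_top² = gr = 11.00 m²/s²
Energy from bottom to top (height 2r): ½mv_bot² = ½mv_top² + mg(2r)
v_bot² = gr + 4gr = 5gr = 55.00
v_bot = √(5gr) = 7.416 m/s

v = 7.4 m/s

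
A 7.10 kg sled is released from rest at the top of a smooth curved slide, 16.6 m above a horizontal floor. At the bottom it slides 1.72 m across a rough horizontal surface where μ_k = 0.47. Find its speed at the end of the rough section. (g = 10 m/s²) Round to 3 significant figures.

Energy at the top = energy at the end + work done against friction:
mgh = ½mv² + μ_k m g d
W_f = μ_k mg d = (0.47)(7.10)(10)(1.72) = 57.40 J
½mv² = mgh − W_f = 1178.6 − 57.40 = 1121.2 J
v = √(2 × 1121.2/7.10) = 17.77 m/s

v = 17.8 m/s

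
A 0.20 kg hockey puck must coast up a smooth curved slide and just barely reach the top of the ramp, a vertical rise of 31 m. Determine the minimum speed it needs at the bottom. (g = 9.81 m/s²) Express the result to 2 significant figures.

v = 25 m/s

At the top it is momentarily at rest, so all KE converts to PE: ½mv² = mgh
v = √(2gh) = √(2 × 9.81 × 31) = 24.66 m/s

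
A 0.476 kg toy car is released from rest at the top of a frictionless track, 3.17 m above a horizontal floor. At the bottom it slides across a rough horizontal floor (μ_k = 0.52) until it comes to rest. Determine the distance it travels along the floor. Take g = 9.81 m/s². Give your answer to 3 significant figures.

d = 6.10 m

Energy bookkeeping (friction removes W_f = μ_k N d):
At rest all PE has been dissipated by friction: mgh = μ_k m g d
d = h/μ_k = 3.17/0.52 = 6.096 m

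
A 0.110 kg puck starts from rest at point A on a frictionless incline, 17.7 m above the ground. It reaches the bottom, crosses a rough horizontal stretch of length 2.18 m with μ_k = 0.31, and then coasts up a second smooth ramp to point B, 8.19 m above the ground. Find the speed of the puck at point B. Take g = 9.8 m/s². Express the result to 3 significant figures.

Energy at A: mgh₁ = (0.110)(9.8)(17.7) = 19.081 J
Friction loss: W_f = μ_k mg d = 0.7285 J
At B: ½mv² + mgh₂ = mgh₁ − W_f
½mv² = 19.081 − 0.7285 − 8.8288 = 9.5233 J
v = √(2 × 9.5233/0.110) = 13.16 m/s

v = 13.2 m/s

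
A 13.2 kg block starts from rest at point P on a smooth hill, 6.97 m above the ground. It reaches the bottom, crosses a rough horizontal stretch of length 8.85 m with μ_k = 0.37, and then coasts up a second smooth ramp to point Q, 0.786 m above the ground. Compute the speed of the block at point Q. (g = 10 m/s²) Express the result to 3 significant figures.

Energy at P: mgh₁ = (13.2)(10)(6.97) = 920.04 J
Friction loss: W_f = μ_k mg d = 432.2 J
At Q: ½mv² + mgh₂ = mgh₁ − W_f
½mv² = 920.04 − 432.2 − 103.75 = 384.05 J
v = √(2 × 384.05/13.2) = 7.628 m/s

v = 7.63 m/s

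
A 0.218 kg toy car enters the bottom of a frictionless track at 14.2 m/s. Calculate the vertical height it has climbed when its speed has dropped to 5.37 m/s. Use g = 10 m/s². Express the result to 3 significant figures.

Conservation of energy: ½mv₁² = ½mv₂² + mgh
h = (v₁² − v₂²)/(2g) = (14.2² − 5.37²)/(2 × 10) = 8.640 m

h = 8.64 m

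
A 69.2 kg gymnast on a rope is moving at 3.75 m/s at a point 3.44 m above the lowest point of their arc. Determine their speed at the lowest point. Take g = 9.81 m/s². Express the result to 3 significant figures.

v = 9.03 m/s

By conservation of mechanical energy, ½mv₀² + mgh = ½mv²
v² = v₀² + 2gh = (3.75)² + 2(9.81)(3.44) = 81.555
v = √81.555 = 9.031 m/s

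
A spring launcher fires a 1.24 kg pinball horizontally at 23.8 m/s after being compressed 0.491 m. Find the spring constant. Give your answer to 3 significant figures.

½kx² = ½mv²
k = mv²/x² = (1.24)(23.8)²/(0.491)² = 2913 N/m

k = 2910 N/m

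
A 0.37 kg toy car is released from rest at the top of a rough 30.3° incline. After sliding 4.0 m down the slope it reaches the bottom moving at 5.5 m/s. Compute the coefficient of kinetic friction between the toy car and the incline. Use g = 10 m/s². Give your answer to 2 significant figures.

μ_k = 0.15

mgh = ½mv² + μ_k (mg cosθ) L, with h = L sinθ
mgL sinθ = 7.4670 J; ½mv² = 5.5963 J
W_f = 7.4670 − 5.5963 = 1.871 J
μ_k = W_f/(mg cosθ · L) = 1.871/(3.195 × 4.0) = 0.1464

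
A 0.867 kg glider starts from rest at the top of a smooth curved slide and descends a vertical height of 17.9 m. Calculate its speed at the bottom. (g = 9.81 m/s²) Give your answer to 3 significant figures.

Equating total energy at the two states: mgh = ½mv²
v = √(2gh) = √(2 × 9.81 × 17.9) = √351.20 = 18.74 m/s

v = 18.7 m/s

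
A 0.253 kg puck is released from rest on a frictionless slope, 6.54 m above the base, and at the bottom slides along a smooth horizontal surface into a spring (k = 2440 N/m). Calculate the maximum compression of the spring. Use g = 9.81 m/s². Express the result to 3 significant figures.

x = 0.115 m

At max compression the puck is momentarily at rest: mgh = ½kx²
x = √(2mgh/k) = √(2 × 0.253 × 9.81 × 6.54 / 2440) = 0.1153 m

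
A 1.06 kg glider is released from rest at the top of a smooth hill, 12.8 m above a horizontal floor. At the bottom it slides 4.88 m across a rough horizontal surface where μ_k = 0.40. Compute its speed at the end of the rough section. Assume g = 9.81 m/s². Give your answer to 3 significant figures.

Energy at the top = energy at the end + work done against friction:
mgh = ½mv² + μ_k m g d
W_f = μ_k mg d = (0.40)(1.06)(9.81)(4.88) = 20.30 J
½mv² = mgh − W_f = 133.10 − 20.30 = 112.80 J
v = √(2 × 112.80/1.06) = 14.59 m/s

v = 14.6 m/s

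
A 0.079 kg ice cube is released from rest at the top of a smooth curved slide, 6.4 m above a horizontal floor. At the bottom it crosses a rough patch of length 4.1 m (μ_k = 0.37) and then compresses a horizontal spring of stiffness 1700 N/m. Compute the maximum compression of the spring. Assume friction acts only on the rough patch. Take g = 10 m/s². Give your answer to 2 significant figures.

x = 0.067 m

Initial energy: E₁ = mgh = (0.079)(10)(6.4) = 5.0560 J
Friction removes W_f = μ_k mg d = (0.37)(0.079)(10)(4.1) = 1.198 J
Energy reaching the spring: E = 5.0560 − 1.198 = 3.8576 J
At max compression ½kx² = E ⇒ x = √(2E/k) = √(2 × 3.8576/1700) = 0.06737 m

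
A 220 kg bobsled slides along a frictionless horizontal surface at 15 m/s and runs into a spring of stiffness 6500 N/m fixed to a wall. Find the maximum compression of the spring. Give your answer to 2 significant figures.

At max compression the bobsled is momentarily at rest: ½mv² = ½kx²
x = v√(m/k) = 15 × √(220/6500) = 2.760 m

x = 2.8 m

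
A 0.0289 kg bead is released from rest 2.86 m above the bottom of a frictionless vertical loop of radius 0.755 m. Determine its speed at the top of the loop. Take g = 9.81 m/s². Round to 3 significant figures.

Energy conservation: mgh = ½mv_top² + mg(2r)
v_top² = 2g(h − 2r) = 2(9.81)(2.86 − 1.510) = 26.49
v_top = 5.147 m/s

v = 5.15 m/s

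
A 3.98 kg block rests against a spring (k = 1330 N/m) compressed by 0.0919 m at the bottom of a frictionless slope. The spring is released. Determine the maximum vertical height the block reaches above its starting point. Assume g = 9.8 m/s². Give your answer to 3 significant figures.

All spring PE becomes gravitational PE at the highest point: ½kx² = mgh
h = kx²/(2mg) = (1330)(0.0919)²/(2 × 3.98 × 9.8) = 0.1440 m

h = 0.144 m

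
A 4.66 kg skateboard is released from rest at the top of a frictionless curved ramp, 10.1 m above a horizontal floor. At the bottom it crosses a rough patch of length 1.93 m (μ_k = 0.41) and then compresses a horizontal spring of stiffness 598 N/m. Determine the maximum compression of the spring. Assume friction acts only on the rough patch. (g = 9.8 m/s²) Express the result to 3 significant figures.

Initial energy: E₁ = mgh = (4.66)(9.8)(10.1) = 461.25 J
Friction removes W_f = μ_k mg d = (0.41)(4.66)(9.8)(1.93) = 36.14 J
Energy reaching the spring: E = 461.25 − 36.14 = 425.11 J
At max compression ½kx² = E ⇒ x = √(2E/k) = √(2 × 425.11/598) = 1.192 m

x = 1.19 m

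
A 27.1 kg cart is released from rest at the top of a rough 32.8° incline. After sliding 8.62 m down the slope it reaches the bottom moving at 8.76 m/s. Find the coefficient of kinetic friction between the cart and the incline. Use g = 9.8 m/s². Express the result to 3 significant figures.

μ_k = 0.104

Energy balance down the incline: mg L sinθ − ½mv² = μ_k (mg cosθ) L
mgL sinθ = 1240.1 J; ½mv² = 1039.8 J
W_f = 1240.1 − 1039.8 = 200.3 J
μ_k = W_f/(mg cosθ · L) = 200.3/(223.2 × 8.62) = 0.1041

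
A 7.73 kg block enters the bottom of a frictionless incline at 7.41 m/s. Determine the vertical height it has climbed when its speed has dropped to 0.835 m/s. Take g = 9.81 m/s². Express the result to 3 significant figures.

h = 2.76 m

Conservation of energy: ½mv₁² = ½mv₂² + mgh
h = (v₁² − v₂²)/(2g) = (7.41² − 0.835²)/(2 × 9.81) = 2.763 m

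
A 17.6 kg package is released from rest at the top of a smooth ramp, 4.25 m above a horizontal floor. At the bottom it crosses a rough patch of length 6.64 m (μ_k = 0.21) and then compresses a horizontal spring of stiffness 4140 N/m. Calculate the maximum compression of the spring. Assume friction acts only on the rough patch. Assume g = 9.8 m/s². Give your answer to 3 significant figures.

Initial energy: E₁ = mgh = (17.6)(9.8)(4.25) = 733.04 J
Friction removes W_f = μ_k mg d = (0.21)(17.6)(9.8)(6.64) = 240.5 J
Energy reaching the spring: E = 733.04 − 240.5 = 492.53 J
At max compression ½kx² = E ⇒ x = √(2E/k) = √(2 × 492.53/4140) = 0.4878 m

x = 0.488 m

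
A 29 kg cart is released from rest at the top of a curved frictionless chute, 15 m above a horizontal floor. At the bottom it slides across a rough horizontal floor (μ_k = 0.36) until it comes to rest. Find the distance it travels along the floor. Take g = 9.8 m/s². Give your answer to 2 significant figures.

d = 42 m

Energy bookkeeping (friction removes W_f = μ_k N d):
At rest all PE has been dissipated by friction: mgh = μ_k m g d
d = h/μ_k = 15/0.36 = 41.67 m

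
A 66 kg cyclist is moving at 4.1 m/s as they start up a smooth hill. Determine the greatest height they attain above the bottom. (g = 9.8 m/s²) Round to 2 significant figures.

h = 0.86 m

By energy conservation, ½mv² = mgh
h = v²/(2g) = 4.1²/(2 × 9.8) = 0.8577 m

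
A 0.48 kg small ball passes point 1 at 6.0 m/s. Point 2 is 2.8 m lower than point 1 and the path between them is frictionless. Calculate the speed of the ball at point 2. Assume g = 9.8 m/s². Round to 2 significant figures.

v = 9.5 m/s

Mechanical energy is conserved (no friction): ½mv₀² + mgh = ½mv²
The mass cancels from both sides.
v² = v₀² + 2gh = (6.0)² + 2(9.8)(2.8) = 90.880
v = √90.880 = 9.533 m/s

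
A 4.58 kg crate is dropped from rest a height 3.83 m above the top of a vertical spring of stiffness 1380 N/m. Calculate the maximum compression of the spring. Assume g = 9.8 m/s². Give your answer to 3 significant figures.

Take the reference level at the top of the uncompressed spring. At max compression the crate has fallen H + x and is momentarily at rest:
mg(H + x) = ½kx²
½(1380)x² − (4.58)(9.8)x − (4.58)(9.8)(3.83) = 0
690.0x² − 44.88x − 171.9 = 0
x = [44.88 + √(2015 + 474460)]/(2 × 690.0) = 0.5327 m

x = 0.533 m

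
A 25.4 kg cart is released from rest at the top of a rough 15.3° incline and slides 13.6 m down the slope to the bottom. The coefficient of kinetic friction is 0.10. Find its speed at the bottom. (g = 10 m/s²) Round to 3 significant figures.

Energy: mgh = ½mv² + W_f, with h = L sinθ and W_f = μ_k (mg cosθ) L
mgh = mgL sinθ = (25.4)(10)(13.6)sin15.3° = 911.52 J
W_f = μ_k mg cosθ · L = (0.10)(25.4)(10)cos15.3°·13.6 = 333.2 J
½mv² = 911.52 − 333.2 = 578.33 J
v = √(2 × 578.33/25.4) = 6.748 m/s

v = 6.75 m/s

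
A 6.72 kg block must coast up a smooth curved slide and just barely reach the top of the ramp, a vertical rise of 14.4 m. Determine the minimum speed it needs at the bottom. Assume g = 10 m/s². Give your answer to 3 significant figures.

v = 17.0 m/s

At the top it is momentarily at rest, so all KE converts to PE: ½mv² = mgh
v = √(2gh) = √(2 × 10 × 14.4) = 16.97 m/s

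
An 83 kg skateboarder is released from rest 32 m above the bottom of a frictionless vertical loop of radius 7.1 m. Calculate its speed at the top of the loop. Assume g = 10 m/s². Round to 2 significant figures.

Energy conservation: mgh = ½mv_top² + mg(2r)
v_top² = 2g(h − 2r) = 2(10)(32 − 14.20) = 356.0
v_top = 18.87 m/s

v = 19 m/s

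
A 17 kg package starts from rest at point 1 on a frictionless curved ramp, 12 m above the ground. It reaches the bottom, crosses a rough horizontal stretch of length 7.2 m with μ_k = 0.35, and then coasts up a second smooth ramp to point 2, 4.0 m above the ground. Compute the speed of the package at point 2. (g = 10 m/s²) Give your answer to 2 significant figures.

v = 10 m/s

Energy at 1: mgh₁ = (17)(10)(12) = 2040.0 J
Friction loss: W_f = μ_k mg d = 428.4 J
At 2: ½mv² + mgh₂ = mgh₁ − W_f
½mv² = 2040.0 − 428.4 − 680.00 = 931.60 J
v = √(2 × 931.60/17) = 10.47 m/s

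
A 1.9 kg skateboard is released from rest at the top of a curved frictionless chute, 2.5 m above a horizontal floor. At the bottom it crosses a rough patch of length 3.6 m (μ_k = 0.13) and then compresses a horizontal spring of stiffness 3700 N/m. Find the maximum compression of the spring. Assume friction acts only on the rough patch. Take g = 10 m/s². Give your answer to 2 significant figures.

Initial energy: E₁ = mgh = (1.9)(10)(2.5) = 47.500 J
Friction removes W_f = μ_k mg d = (0.13)(1.9)(10)(3.6) = 8.892 J
Energy reaching the spring: E = 47.500 − 8.892 = 38.608 J
At max compression ½kx² = E ⇒ x = √(2E/k) = √(2 × 38.608/3700) = 0.1445 m

x = 0.14 m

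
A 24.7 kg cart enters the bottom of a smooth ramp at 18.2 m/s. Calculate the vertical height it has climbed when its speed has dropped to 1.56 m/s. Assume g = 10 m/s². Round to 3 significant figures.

h = 16.4 m

Energy balance between the two points: ½mv₁² = ½mv₂² + mgh
h = (v₁² − v₂²)/(2g) = (18.2² − 1.56²)/(2 × 10) = 16.44 m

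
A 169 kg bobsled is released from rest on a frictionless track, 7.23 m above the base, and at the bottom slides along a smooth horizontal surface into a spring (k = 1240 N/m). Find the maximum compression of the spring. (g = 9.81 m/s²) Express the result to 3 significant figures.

x = 4.40 m

Energy conservation (no friction) from release to max compression: mgh = ½kx²
x = √(2mgh/k) = √(2 × 169 × 9.81 × 7.23 / 1240) = 4.397 m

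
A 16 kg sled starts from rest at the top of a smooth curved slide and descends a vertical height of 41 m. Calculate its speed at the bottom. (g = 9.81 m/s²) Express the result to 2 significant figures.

v = 28 m/s

Energy conservation between the two points: mgh = ½mv²
v = √(2gh) = √(2 × 9.81 × 41) = √804.42 = 28.36 m/s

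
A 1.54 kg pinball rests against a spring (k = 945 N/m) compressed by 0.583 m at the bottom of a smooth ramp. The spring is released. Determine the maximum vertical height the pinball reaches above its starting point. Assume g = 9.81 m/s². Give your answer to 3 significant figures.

All spring PE becomes gravitational PE at the highest point: ½kx² = mgh
h = kx²/(2mg) = (945)(0.583)²/(2 × 1.54 × 9.81) = 10.63 m

h = 10.6 m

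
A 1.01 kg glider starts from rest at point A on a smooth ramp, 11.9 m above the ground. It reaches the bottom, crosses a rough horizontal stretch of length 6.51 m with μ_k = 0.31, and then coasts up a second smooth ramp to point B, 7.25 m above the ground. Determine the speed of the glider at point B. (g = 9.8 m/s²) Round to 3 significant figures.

v = 7.18 m/s

Energy at A: mgh₁ = (1.01)(9.8)(11.9) = 117.79 J
Friction loss: W_f = μ_k mg d = 19.98 J
At B: ½mv² + mgh₂ = mgh₁ − W_f
½mv² = 117.79 − 19.98 − 71.761 = 26.051 J
v = √(2 × 26.051/1.01) = 7.182 m/s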